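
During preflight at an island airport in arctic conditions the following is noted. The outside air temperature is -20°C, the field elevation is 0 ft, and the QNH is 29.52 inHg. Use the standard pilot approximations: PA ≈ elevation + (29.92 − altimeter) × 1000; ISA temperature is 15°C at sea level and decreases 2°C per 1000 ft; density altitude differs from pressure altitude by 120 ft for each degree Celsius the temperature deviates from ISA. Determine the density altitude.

-3704 ft

Pressure altitude = 0 + (29.92 − 29.52) × 1000 = 0 + (+400) = 400 ft.
ISA temperature at 400 ft = 15 − 2 × (400/1000) = 14.2°C.
ISA deviation = -20 − 14.2 = -34.2°C.
Density altitude = 400 + 120 × (-34.2) = -3704 ft.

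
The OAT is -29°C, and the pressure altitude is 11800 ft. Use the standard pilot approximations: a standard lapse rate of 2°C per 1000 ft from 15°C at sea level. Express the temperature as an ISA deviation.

ISA temperature at 11800 ft = 15 − 2 × (11800/1000) = -8.6°C.
Deviation = OAT − ISA = -29 − (-8.6) = -20.4°C.

ISA-20.4°C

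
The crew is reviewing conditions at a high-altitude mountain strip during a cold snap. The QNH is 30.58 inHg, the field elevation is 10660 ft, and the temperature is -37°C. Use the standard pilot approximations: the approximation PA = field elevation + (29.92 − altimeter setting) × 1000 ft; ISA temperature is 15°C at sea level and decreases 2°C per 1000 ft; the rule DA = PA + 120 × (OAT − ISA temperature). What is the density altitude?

Pressure altitude = 10660 + (29.92 − 30.58) × 1000 = 10660 + (-660) = 10000 ft.
ISA temperature at 10000 ft = 15 − 2 × (10000/1000) = -5°C.
ISA deviation = -37 − (-5) = -32°C.
Density altitude = 10000 + 120 × (-32) = 6160 ft.

6160 ft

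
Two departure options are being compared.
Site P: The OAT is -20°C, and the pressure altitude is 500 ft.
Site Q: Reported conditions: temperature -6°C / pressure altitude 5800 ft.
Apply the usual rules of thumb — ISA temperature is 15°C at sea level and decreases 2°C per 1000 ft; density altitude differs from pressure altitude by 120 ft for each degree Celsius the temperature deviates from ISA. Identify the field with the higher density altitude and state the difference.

Site Q by 8252 ft

Site P: ISA temp = 14°C, deviation -34°C, DA = 500 + 120 × (-34) = -3580 ft.
Site Q: ISA temp = 3.4°C, deviation -9.4°C, DA = 5800 + 120 × (-9.4) = 4672 ft.
Site Q is higher by 4672 − (-3580) = 8252 ft.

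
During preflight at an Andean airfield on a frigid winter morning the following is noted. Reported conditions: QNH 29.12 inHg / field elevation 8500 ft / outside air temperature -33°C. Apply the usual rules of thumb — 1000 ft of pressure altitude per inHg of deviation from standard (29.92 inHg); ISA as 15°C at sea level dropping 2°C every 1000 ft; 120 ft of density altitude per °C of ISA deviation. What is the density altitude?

5772 ft

Pressure altitude = 8500 + (29.92 − 29.12) × 1000 = 8500 + (+800) = 9300 ft.
ISA temperature at 9300 ft = 15 − 2 × (9300/1000) = -3.6°C.
ISA deviation = -33 − (-3.6) = -29.4°C.
Density altitude = 9300 + 120 × (-29.4) = 5772 ft.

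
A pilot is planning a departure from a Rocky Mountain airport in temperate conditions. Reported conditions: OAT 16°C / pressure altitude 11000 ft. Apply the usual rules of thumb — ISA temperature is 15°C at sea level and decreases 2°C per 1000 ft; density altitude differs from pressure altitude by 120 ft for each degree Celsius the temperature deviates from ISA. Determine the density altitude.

ISA temperature at 11000 ft = 15 − 2 × (11000/1000) = -7°C.
ISA deviation = 16 − (-7) = +23°C.
Density altitude = 11000 + 120 × (23) = 11000 + (+2760) = 13760 ft.

13760 ft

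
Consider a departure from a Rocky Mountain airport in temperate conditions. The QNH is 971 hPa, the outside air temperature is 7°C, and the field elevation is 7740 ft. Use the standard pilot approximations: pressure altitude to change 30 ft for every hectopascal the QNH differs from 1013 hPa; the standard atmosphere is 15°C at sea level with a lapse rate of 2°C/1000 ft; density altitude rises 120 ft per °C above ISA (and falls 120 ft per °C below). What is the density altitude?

Pressure altitude = 7740 + (1013 − 971) × 30 = 7740 + (+1260) = 9000 ft.
ISA temperature at 9000 ft = 15 − 2 × (9000/1000) = -3°C.
ISA deviation = 7 − (-3) = +10°C.
Density altitude = 9000 + 120 × (10) = 10200 ft.

10200 ft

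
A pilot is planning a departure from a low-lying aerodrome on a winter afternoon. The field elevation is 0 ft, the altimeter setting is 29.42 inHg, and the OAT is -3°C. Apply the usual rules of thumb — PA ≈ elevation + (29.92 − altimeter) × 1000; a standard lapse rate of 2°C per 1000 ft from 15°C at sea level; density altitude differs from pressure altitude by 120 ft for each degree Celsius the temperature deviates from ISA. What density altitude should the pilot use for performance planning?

-1540 ft

Pressure altitude = 0 + (29.92 − 29.42) × 1000 = 0 + (+500) = 500 ft.
ISA temperature at 500 ft = 15 − 2 × (500/1000) = 14°C.
ISA deviation = -3 − 14 = -17°C.
Density altitude = 500 + 120 × (-17) = -1540 ft.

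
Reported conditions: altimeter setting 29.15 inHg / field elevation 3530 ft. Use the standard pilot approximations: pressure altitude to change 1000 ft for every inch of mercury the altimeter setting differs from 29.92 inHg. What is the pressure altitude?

Pressure correction = (29.92 − 29.15) × 1000 = +770 ft.
Pressure altitude = 3530 + (+770) = 4300 ft.

4300 ft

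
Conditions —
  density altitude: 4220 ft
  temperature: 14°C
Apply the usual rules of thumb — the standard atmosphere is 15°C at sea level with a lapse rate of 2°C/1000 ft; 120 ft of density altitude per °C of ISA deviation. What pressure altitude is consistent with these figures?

3500 ft

DA = PA + 120 × (OAT − (15 − 2·PA/1000)) = PA + 120·OAT − 1800 + 0.24·PA = 1.24·PA + 120·OAT − 1800.
So 1.24·PA = 4220 − 120 × 14 + 1800 = 4340.
PA = 4340 / 1.24 = 3500 ft.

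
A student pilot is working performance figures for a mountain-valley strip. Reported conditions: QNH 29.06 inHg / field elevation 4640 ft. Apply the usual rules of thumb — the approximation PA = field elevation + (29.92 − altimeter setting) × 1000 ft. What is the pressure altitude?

Pressure correction = (29.92 − 29.06) × 1000 = +860 ft.
Pressure altitude = 4640 + (+860) = 5500 ft.

5500 ft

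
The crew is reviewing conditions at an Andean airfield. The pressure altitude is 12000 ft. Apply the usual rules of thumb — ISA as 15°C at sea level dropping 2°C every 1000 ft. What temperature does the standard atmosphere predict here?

-9°C

ISA temperature = 15 − 2 × (12000/1000) = 15 − 24 = -9°C.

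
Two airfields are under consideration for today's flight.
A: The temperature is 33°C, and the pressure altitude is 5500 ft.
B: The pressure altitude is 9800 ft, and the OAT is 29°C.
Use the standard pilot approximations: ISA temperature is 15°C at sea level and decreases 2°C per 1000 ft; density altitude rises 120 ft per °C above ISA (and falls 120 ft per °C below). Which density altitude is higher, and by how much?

A: ISA temp = 4°C, deviation +29°C, DA = 5500 + 120 × 29 = 8980 ft.
B: ISA temp = -4.6°C, deviation +33.6°C, DA = 9800 + 120 × 33.6 = 13832 ft.
B is higher by 13832 − 8980 = 4852 ft.

B by 4852 ft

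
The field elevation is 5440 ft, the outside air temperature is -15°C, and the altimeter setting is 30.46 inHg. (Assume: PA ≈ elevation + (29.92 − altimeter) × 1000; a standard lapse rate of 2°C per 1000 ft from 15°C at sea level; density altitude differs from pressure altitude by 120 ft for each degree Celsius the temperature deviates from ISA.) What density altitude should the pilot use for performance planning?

Pressure altitude = 5440 + (29.92 − 30.46) × 1000 = 5440 + (-540) = 4900 ft.
ISA temperature at 4900 ft = 15 − 2 × (4900/1000) = 5.2°C.
ISA deviation = -15 − 5.2 = -20.2°C.
Density altitude = 4900 + 120 × (-20.2) = 2476 ft.

2476 ft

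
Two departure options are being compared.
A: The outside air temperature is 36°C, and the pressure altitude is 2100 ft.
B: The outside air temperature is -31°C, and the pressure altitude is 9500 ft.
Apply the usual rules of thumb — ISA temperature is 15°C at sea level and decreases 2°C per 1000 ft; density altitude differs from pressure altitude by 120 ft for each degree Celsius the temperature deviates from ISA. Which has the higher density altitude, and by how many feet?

A: ISA temp = 10.8°C, deviation +25.2°C, DA = 2100 + 120 × 25.2 = 5124 ft.
B: ISA temp = -4°C, deviation -27°C, DA = 9500 + 120 × (-27) = 6260 ft.
B is higher by 6260 − 5124 = 1136 ft.

B by 1136 ft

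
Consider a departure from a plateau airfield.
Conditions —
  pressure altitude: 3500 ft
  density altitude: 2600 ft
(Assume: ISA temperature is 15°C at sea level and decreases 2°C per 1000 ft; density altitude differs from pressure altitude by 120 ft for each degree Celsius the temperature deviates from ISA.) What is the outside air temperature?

0.5°C

Density altitude − pressure altitude = 2600 − 3500 = -900 ft.
At 120 ft/°C that is an ISA deviation of -900/120 = -7.5°C.
ISA temperature at 3500 ft = 15 − 2 × (3500/1000) = 8°C.
OAT = ISA + deviation = 8 + (-7.5) = 0.5°C.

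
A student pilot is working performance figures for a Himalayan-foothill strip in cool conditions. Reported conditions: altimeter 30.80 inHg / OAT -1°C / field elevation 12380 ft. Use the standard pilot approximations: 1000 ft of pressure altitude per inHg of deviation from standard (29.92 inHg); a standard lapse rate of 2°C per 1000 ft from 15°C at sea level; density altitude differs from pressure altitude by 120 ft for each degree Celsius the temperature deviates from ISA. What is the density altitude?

Pressure altitude = 12380 + (29.92 − 30.80) × 1000 = 12380 + (-880) = 11500 ft.
ISA temperature at 11500 ft = 15 − 2 × (11500/1000) = -8°C.
ISA deviation = -1 − (-8) = +7°C.
Density altitude = 11500 + 120 × (7) = 12340 ft.

12340 ft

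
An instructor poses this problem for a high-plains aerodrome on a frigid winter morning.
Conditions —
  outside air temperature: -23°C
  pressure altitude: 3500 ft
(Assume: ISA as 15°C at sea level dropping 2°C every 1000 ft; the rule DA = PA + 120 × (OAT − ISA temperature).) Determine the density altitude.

ISA temperature at 3500 ft = 15 − 2 × (3500/1000) = 8°C.
ISA deviation = -23 − 8 = -31°C.
Density altitude = 3500 + 120 × (-31) = 3500 + (-3720) = -220 ft.

-220 ft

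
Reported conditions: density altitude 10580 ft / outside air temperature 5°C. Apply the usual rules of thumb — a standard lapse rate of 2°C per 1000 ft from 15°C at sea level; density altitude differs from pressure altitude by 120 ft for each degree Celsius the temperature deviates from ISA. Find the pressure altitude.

DA = PA + 120 × (OAT − (15 − 2·PA/1000)) = PA + 120·OAT − 1800 + 0.24·PA = 1.24·PA + 120·OAT − 1800.
So 1.24·PA = 10580 − 120 × 5 + 1800 = 11780.
PA = 11780 / 1.24 = 9500 ft.

9500 ft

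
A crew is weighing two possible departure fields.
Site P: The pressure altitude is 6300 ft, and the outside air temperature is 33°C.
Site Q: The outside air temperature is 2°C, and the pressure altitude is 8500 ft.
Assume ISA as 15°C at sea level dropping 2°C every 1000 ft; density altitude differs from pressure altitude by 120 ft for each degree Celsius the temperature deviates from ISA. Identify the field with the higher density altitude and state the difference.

Site P: ISA temp = 2.4°C, deviation +30.6°C, DA = 6300 + 120 × 30.6 = 9972 ft.
Site Q: ISA temp = -2°C, deviation +4°C, DA = 8500 + 120 × 4 = 8980 ft.
Site P is higher by 9972 − 8980 = 992 ft.

Site P by 992 ft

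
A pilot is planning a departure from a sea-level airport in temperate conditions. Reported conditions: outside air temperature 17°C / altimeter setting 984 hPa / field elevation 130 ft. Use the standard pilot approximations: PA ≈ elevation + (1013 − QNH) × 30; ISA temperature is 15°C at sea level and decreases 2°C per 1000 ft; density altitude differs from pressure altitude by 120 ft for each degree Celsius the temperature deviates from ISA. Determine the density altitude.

Pressure altitude = 130 + (1013 − 984) × 30 = 130 + (+870) = 1000 ft.
ISA temperature at 1000 ft = 15 − 2 × (1000/1000) = 13°C.
ISA deviation = 17 − 13 = +4°C.
Density altitude = 1000 + 120 × (4) = 1480 ft.

1480 ft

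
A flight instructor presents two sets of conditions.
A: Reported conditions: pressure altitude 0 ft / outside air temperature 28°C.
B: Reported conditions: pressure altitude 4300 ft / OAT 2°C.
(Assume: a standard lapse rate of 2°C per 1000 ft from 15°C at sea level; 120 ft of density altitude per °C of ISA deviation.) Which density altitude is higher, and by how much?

B by 2212 ft

A: ISA temp = 15°C, deviation +13°C, DA = 0 + 120 × 13 = 1560 ft.
B: ISA temp = 6.4°C, deviation -4.4°C, DA = 4300 + 120 × (-4.4) = 3772 ft.
B is higher by 3772 − 1560 = 2212 ft.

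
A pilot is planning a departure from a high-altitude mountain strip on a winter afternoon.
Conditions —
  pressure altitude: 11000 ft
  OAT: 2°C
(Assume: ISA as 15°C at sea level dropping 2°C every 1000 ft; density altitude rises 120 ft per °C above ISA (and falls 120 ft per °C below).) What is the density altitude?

12080 ft

ISA temperature at 11000 ft = 15 − 2 × (11000/1000) = -7°C.
ISA deviation = 2 − (-7) = +9°C.
Density altitude = 11000 + 120 × (9) = 11000 + (+1080) = 12080 ft.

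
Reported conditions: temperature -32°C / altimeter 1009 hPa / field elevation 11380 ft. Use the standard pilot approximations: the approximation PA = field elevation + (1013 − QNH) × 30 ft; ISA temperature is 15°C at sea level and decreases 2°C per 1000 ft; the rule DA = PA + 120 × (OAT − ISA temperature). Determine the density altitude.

8620 ft

Pressure altitude = 11380 + (1013 − 1009) × 30 = 11380 + (+120) = 11500 ft.
ISA temperature at 11500 ft = 15 − 2 × (11500/1000) = -8°C.
ISA deviation = -32 − (-8) = -24°C.
Density altitude = 11500 + 120 × (-24) = 8620 ft.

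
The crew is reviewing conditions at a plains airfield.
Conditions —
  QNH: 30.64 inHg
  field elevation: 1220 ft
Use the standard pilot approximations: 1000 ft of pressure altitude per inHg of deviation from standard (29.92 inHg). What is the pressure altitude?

Pressure correction = (29.92 − 30.64) × 1000 = -720 ft.
Pressure altitude = 1220 + (-720) = 500 ft.

500 ft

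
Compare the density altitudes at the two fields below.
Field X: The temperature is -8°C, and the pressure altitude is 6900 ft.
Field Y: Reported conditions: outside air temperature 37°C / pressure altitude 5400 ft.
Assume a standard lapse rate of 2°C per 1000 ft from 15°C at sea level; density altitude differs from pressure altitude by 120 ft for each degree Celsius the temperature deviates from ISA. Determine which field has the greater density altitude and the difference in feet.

Field X: ISA temp = 1.2°C, deviation -9.2°C, DA = 6900 + 120 × (-9.2) = 5796 ft.
Field Y: ISA temp = 4.2°C, deviation +32.8°C, DA = 5400 + 120 × 32.8 = 9336 ft.
Field Y is higher by 9336 − 5796 = 3540 ft.

Field Y by 3540 ft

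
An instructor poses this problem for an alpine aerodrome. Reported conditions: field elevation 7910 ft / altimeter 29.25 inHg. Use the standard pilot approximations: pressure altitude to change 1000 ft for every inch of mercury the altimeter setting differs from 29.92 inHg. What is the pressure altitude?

8580 ft

Pressure correction = (29.92 − 29.25) × 1000 = +670 ft.
Pressure altitude = 7910 + (+670) = 8580 ft.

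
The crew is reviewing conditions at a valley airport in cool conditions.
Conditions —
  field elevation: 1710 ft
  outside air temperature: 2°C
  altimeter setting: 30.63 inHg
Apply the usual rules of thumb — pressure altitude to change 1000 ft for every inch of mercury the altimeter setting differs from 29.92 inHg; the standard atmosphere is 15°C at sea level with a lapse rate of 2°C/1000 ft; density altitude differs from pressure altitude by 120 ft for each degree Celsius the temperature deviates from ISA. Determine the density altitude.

Pressure altitude = 1710 + (29.92 − 30.63) × 1000 = 1710 + (-710) = 1000 ft.
ISA temperature at 1000 ft = 15 − 2 × (1000/1000) = 13°C.
ISA deviation = 2 − 13 = -11°C.
Density altitude = 1000 + 120 × (-11) = -320 ft.

-320 ft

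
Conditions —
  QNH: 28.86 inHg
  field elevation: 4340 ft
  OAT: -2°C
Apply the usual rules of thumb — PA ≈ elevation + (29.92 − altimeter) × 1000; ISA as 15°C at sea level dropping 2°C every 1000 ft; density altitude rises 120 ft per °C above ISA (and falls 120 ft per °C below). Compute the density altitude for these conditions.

Pressure altitude = 4340 + (29.92 − 28.86) × 1000 = 4340 + (+1060) = 5400 ft.
ISA temperature at 5400 ft = 15 − 2 × (5400/1000) = 4.2°C.
ISA deviation = -2 − 4.2 = -6.2°C.
Density altitude = 5400 + 120 × (-6.2) = 4656 ft.

4656 ft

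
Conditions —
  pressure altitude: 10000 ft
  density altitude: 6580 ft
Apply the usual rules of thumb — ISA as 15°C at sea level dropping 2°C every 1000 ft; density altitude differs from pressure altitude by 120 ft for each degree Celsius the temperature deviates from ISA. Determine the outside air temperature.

Density altitude − pressure altitude = 6580 − 10000 = -3420 ft.
At 120 ft/°C that is an ISA deviation of -3420/120 = -28.5°C.
ISA temperature at 10000 ft = 15 − 2 × (10000/1000) = -5°C.
OAT = ISA + deviation = -5 + (-28.5) = -33.5°C.

-33.5°C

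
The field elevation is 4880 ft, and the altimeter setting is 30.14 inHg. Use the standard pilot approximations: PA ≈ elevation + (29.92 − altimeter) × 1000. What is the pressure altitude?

4660 ft

Pressure correction = (29.92 − 30.14) × 1000 = -220 ft.
Pressure altitude = 4880 + (-220) = 4660 ft.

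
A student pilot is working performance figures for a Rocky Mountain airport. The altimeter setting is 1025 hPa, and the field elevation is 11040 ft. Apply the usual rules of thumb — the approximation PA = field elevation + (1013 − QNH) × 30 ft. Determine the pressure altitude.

Pressure correction = (1013 − 1025) × 30 = -360 ft.
Pressure altitude = 11040 + (-360) = 10680 ft.

10680 ft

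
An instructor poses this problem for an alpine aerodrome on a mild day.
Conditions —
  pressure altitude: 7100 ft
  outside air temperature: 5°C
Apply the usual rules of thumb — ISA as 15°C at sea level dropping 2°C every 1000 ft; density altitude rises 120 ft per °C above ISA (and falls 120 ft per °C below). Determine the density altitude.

ISA temperature at 7100 ft = 15 − 2 × (7100/1000) = 0.8°C.
ISA deviation = 5 − 0.8 = +4.2°C.
Density altitude = 7100 + 120 × (4.2) = 7100 + (+504) = 7604 ft.

7604 ft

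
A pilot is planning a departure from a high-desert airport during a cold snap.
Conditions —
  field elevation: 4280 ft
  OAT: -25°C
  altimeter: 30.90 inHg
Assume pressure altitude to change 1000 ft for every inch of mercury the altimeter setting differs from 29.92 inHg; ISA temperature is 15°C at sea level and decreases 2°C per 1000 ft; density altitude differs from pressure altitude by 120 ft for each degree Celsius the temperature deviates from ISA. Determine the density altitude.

-708 ft

Pressure altitude = 4280 + (29.92 − 30.90) × 1000 = 4280 + (-980) = 3300 ft.
ISA temperature at 3300 ft = 15 − 2 × (3300/1000) = 8.4°C.
ISA deviation = -25 − 8.4 = -33.4°C.
Density altitude = 3300 + 120 × (-33.4) = -708 ft.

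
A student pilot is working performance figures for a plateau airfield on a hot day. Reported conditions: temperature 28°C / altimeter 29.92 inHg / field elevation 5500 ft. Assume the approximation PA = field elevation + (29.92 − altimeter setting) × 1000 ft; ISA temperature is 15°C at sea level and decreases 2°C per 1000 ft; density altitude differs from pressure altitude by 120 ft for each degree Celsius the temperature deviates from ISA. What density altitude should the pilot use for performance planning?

8380 ft

Pressure altitude = 5500 + (29.92 − 29.92) × 1000 = 5500 + (0) = 5500 ft.
ISA temperature at 5500 ft = 15 − 2 × (5500/1000) = 4°C.
ISA deviation = 28 − 4 = +24°C.
Density altitude = 5500 + 120 × (24) = 8380 ft.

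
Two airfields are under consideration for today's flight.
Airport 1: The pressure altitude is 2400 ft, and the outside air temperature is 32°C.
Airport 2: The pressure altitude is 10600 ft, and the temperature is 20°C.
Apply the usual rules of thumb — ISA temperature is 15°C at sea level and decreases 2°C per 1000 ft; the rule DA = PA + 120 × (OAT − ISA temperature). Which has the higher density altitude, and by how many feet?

Airport 2 by 8728 ft

Airport 1: ISA temp = 10.2°C, deviation +21.8°C, DA = 2400 + 120 × 21.8 = 5016 ft.
Airport 2: ISA temp = -6.2°C, deviation +26.2°C, DA = 10600 + 120 × 26.2 = 13744 ft.
Airport 2 is higher by 13744 − 5016 = 8728 ft.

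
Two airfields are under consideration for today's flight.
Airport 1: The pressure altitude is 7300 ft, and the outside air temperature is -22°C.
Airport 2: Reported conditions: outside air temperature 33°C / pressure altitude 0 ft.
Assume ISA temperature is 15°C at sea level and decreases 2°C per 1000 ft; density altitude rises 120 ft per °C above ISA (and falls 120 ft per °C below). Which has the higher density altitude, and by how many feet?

Airport 1: ISA temp = 0.4°C, deviation -22.4°C, DA = 7300 + 120 × (-22.4) = 4612 ft.
Airport 2: ISA temp = 15°C, deviation +18°C, DA = 0 + 120 × 18 = 2160 ft.
Airport 1 is higher by 4612 − 2160 = 2452 ft.

Airport 1 by 2452 ft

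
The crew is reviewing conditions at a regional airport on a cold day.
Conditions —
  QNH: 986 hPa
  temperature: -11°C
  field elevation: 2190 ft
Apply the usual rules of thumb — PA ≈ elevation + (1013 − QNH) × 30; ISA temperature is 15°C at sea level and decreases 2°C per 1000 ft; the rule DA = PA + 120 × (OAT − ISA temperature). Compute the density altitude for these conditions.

Pressure altitude = 2190 + (1013 − 986) × 30 = 2190 + (+810) = 3000 ft.
ISA temperature at 3000 ft = 15 − 2 × (3000/1000) = 9°C.
ISA deviation = -11 − 9 = -20°C.
Density altitude = 3000 + 120 × (-20) = 600 ft.

600 ft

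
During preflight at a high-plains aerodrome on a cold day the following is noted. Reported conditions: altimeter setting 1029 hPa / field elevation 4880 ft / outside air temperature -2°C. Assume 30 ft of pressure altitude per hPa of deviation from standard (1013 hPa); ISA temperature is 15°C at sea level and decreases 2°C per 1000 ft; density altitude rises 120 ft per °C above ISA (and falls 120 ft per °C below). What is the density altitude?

3416 ft

Pressure altitude = 4880 + (1013 − 1029) × 30 = 4880 + (-480) = 4400 ft.
ISA temperature at 4400 ft = 15 − 2 × (4400/1000) = 6.2°C.
ISA deviation = -2 − 6.2 = -8.2°C.
Density altitude = 4400 + 120 × (-8.2) = 3416 ft.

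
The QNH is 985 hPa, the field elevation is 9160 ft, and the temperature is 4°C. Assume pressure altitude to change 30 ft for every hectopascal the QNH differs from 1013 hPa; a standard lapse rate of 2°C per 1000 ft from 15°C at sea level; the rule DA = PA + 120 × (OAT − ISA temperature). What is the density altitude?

Pressure altitude = 9160 + (1013 − 985) × 30 = 9160 + (+840) = 10000 ft.
ISA temperature at 10000 ft = 15 − 2 × (10000/1000) = -5°C.
ISA deviation = 4 − (-5) = +9°C.
Density altitude = 10000 + 120 × (9) = 11080 ft.

11080 ft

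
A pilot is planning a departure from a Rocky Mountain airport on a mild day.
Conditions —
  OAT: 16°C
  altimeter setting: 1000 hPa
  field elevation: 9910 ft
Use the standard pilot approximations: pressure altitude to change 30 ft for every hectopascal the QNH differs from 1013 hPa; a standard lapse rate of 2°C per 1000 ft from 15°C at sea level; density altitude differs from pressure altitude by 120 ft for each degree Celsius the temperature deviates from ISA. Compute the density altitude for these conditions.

Pressure altitude = 9910 + (1013 − 1000) × 30 = 9910 + (+390) = 10300 ft.
ISA temperature at 10300 ft = 15 − 2 × (10300/1000) = -5.6°C.
ISA deviation = 16 − (-5.6) = +21.6°C.
Density altitude = 10300 + 120 × (21.6) = 12892 ft.

12892 ft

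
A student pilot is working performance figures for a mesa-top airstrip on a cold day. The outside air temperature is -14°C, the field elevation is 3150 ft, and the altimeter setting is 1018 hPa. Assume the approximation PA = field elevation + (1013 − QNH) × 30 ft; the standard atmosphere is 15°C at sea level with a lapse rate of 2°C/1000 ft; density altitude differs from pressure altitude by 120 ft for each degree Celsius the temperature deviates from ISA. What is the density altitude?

Pressure altitude = 3150 + (1013 − 1018) × 30 = 3150 + (-150) = 3000 ft.
ISA temperature at 3000 ft = 15 − 2 × (3000/1000) = 9°C.
ISA deviation = -14 − 9 = -23°C.
Density altitude = 3000 + 120 × (-23) = 240 ft.

240 ft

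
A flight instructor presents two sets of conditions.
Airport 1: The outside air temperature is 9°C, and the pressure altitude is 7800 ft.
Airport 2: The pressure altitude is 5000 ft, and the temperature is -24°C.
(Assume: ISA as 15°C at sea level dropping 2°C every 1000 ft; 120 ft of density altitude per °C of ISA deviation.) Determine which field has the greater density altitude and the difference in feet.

Airport 1: ISA temp = -0.6°C, deviation +9.6°C, DA = 7800 + 120 × 9.6 = 8952 ft.
Airport 2: ISA temp = 5°C, deviation -29°C, DA = 5000 + 120 × (-29) = 1520 ft.
Airport 1 is higher by 8952 − 1520 = 7432 ft.

Airport 1 by 7432 ft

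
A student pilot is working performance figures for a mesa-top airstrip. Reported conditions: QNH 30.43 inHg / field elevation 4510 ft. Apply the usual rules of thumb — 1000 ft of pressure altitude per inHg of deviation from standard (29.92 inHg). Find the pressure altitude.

Pressure correction = (29.92 − 30.43) × 1000 = -510 ft.
Pressure altitude = 4510 + (-510) = 4000 ft.

4000 ft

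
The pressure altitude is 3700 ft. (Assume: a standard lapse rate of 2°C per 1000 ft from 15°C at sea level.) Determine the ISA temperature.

7.6°C

ISA temperature = 15 − 2 × (3700/1000) = 15 − 7.4 = 7.6°C.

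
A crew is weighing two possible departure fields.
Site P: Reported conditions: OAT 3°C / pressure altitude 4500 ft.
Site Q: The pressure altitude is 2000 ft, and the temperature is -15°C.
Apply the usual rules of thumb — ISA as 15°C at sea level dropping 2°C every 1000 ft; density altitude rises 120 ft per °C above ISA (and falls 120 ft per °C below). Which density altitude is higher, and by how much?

Site P by 5260 ft

Site P: ISA temp = 6°C, deviation -3°C, DA = 4500 + 120 × (-3) = 4140 ft.
Site Q: ISA temp = 11°C, deviation -26°C, DA = 2000 + 120 × (-26) = -1120 ft.
Site P is higher by 4140 − (-1120) = 5260 ft.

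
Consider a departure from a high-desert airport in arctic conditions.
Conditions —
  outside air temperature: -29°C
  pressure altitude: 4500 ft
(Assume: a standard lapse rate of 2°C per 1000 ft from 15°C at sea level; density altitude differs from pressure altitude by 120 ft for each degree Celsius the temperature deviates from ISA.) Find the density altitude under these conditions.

300 ft

ISA temperature at 4500 ft = 15 − 2 × (4500/1000) = 6°C.
ISA deviation = -29 − 6 = -35°C.
Density altitude = 4500 + 120 × (-35) = 4500 + (-4200) = 300 ft.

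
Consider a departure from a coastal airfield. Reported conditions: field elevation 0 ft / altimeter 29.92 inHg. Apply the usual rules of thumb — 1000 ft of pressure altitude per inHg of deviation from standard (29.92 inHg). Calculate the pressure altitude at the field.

Pressure correction = (29.92 − 29.92) × 1000 = 0 ft.
Pressure altitude = 0 + (0) = 0 ft.

0 ft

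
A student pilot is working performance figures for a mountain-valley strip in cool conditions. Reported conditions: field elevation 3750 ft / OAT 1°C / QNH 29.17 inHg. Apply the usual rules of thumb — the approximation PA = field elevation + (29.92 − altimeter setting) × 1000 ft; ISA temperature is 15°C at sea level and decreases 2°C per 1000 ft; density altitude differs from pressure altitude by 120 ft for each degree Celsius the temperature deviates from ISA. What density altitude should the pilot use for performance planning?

Pressure altitude = 3750 + (29.92 − 29.17) × 1000 = 3750 + (+750) = 4500 ft.
ISA temperature at 4500 ft = 15 − 2 × (4500/1000) = 6°C.
ISA deviation = 1 − 6 = -5°C.
Density altitude = 4500 + 120 × (-5) = 3900 ft.

3900 ft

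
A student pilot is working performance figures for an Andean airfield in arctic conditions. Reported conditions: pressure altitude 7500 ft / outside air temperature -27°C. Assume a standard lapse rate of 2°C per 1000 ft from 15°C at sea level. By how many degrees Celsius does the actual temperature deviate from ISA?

ISA temperature at 7500 ft = 15 − 2 × (7500/1000) = 0°C.
Deviation = OAT − ISA = -27 − 0 = -27°C.

ISA-27°C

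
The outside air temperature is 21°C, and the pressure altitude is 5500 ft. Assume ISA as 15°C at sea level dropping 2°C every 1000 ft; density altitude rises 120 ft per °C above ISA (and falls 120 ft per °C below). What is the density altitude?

ISA temperature at 5500 ft = 15 − 2 × (5500/1000) = 4°C.
ISA deviation = 21 − 4 = +17°C.
Density altitude = 5500 + 120 × (17) = 5500 + (+2040) = 7540 ft.

7540 ft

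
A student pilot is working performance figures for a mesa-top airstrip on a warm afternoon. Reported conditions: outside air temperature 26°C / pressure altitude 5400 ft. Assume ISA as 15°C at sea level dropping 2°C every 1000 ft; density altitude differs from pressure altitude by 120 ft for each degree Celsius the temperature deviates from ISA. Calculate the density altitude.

8016 ft

ISA temperature at 5400 ft = 15 − 2 × (5400/1000) = 4.2°C.
ISA deviation = 26 − 4.2 = +21.8°C.
Density altitude = 5400 + 120 × (21.8) = 5400 + (+2616) = 8016 ft.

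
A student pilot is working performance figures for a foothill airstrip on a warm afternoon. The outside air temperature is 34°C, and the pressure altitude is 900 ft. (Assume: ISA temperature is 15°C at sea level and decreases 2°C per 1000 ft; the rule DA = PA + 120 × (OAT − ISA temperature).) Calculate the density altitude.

3396 ft

ISA temperature at 900 ft = 15 − 2 × (900/1000) = 13.2°C.
ISA deviation = 34 − 13.2 = +20.8°C.
Density altitude = 900 + 120 × (20.8) = 900 + (+2496) = 3396 ft.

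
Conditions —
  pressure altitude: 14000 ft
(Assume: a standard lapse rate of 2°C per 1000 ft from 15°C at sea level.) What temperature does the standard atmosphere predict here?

ISA temperature = 15 − 2 × (14000/1000) = 15 − 28 = -13°C.

-13°C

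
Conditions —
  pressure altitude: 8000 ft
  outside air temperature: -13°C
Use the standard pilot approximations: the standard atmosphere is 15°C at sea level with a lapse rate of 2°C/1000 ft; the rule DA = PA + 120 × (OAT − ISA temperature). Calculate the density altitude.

ISA temperature at 8000 ft = 15 − 2 × (8000/1000) = -1°C.
ISA deviation = -13 − (-1) = -12°C.
Density altitude = 8000 + 120 × (-12) = 8000 + (-1440) = 6560 ft.

6560 ft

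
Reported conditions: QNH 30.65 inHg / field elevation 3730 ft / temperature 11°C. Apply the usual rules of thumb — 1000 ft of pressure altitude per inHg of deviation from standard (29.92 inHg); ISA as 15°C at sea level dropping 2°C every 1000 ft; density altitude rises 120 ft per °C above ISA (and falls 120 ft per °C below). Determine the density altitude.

3240 ft

Pressure altitude = 3730 + (29.92 − 30.65) × 1000 = 3730 + (-730) = 3000 ft.
ISA temperature at 3000 ft = 15 − 2 × (3000/1000) = 9°C.
ISA deviation = 11 − 9 = +2°C.
Density altitude = 3000 + 120 × (2) = 3240 ft.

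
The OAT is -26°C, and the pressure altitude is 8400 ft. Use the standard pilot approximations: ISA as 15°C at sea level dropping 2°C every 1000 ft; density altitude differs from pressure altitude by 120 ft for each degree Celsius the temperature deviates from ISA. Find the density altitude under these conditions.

ISA temperature at 8400 ft = 15 − 2 × (8400/1000) = -1.8°C.
ISA deviation = -26 − (-1.8) = -24.2°C.
Density altitude = 8400 + 120 × (-24.2) = 8400 + (-2904) = 5496 ft.

5496 ft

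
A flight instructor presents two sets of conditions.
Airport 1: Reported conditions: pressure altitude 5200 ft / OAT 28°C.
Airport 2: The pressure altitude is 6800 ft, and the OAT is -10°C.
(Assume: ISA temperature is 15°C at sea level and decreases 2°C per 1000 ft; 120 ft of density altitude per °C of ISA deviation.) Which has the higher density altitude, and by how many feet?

Airport 1: ISA temp = 4.6°C, deviation +23.4°C, DA = 5200 + 120 × 23.4 = 8008 ft.
Airport 2: ISA temp = 1.4°C, deviation -11.4°C, DA = 6800 + 120 × (-11.4) = 5432 ft.
Airport 1 is higher by 8008 − 5432 = 2576 ft.

Airport 1 by 2576 ft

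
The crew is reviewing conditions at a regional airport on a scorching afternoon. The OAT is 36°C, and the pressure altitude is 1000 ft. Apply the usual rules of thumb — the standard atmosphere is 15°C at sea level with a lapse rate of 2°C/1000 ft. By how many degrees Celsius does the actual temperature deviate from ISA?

ISA+23°C

ISA temperature at 1000 ft = 15 − 2 × (1000/1000) = 13°C.
Deviation = OAT − ISA = 36 − 13 = +23°C.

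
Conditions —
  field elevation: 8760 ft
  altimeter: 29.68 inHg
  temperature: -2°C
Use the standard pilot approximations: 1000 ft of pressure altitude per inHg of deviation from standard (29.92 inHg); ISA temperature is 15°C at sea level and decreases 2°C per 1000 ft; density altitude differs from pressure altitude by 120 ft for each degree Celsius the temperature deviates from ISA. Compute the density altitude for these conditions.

Pressure altitude = 8760 + (29.92 − 29.68) × 1000 = 8760 + (+240) = 9000 ft.
ISA temperature at 9000 ft = 15 − 2 × (9000/1000) = -3°C.
ISA deviation = -2 − (-3) = +1°C.
Density altitude = 9000 + 120 × (1) = 9120 ft.

9120 ft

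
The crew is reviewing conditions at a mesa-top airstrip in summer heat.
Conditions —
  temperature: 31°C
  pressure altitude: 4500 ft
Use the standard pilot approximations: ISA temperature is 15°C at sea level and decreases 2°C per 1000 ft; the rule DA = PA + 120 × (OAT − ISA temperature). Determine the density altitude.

ISA temperature at 4500 ft = 15 − 2 × (4500/1000) = 6°C.
ISA deviation = 31 − 6 = +25°C.
Density altitude = 4500 + 120 × (25) = 4500 + (+3000) = 7500 ft.

7500 ft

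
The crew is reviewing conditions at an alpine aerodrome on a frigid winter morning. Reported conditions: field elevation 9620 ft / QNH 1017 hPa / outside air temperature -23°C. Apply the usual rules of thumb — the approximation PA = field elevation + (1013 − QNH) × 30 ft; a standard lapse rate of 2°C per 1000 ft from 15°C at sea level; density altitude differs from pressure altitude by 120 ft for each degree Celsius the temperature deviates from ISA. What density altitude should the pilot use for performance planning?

Pressure altitude = 9620 + (1013 − 1017) × 30 = 9620 + (-120) = 9500 ft.
ISA temperature at 9500 ft = 15 − 2 × (9500/1000) = -4°C.
ISA deviation = -23 − (-4) = -19°C.
Density altitude = 9500 + 120 × (-19) = 7220 ft.

7220 ft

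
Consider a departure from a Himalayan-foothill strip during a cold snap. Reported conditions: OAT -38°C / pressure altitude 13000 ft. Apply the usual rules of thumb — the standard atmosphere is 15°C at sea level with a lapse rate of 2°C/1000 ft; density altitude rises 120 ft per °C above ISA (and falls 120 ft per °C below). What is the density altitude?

9760 ft

ISA temperature at 13000 ft = 15 − 2 × (13000/1000) = -11°C.
ISA deviation = -38 − (-11) = -27°C.
Density altitude = 13000 + 120 × (-27) = 13000 + (-3240) = 9760 ft.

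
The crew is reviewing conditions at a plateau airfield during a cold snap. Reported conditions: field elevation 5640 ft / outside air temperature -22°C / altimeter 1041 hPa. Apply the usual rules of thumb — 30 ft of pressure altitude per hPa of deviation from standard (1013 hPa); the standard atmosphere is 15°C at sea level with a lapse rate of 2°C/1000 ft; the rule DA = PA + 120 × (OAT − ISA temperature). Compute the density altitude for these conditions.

Pressure altitude = 5640 + (1013 − 1041) × 30 = 5640 + (-840) = 4800 ft.
ISA temperature at 4800 ft = 15 − 2 × (4800/1000) = 5.4°C.
ISA deviation = -22 − 5.4 = -27.4°C.
Density altitude = 4800 + 120 × (-27.4) = 1512 ft.

1512 ft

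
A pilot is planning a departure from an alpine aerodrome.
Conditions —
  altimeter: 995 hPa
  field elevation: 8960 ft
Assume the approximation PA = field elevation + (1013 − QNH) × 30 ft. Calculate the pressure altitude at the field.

9500 ft

Pressure correction = (1013 − 995) × 30 = +540 ft.
Pressure altitude = 8960 + (+540) = 9500 ft.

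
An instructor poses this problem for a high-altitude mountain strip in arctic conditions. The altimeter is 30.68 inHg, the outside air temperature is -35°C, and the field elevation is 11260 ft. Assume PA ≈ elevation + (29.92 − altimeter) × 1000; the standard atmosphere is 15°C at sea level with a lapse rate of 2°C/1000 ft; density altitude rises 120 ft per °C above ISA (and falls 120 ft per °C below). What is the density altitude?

Pressure altitude = 11260 + (29.92 − 30.68) × 1000 = 11260 + (-760) = 10500 ft.
ISA temperature at 10500 ft = 15 − 2 × (10500/1000) = -6°C.
ISA deviation = -35 − (-6) = -29°C.
Density altitude = 10500 + 120 × (-29) = 7020 ft.

7020 ft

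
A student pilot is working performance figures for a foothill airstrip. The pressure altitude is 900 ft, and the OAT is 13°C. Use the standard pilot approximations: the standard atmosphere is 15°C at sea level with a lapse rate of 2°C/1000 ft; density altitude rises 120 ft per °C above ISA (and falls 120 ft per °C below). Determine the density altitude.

ISA temperature at 900 ft = 15 − 2 × (900/1000) = 13.2°C.
ISA deviation = 13 − 13.2 = -0.2°C.
Density altitude = 900 + 120 × (-0.2) = 900 + (-24) = 876 ft.

876 ft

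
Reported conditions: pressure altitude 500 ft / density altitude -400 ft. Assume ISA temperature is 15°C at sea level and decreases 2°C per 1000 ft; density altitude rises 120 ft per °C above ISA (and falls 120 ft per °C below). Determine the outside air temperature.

Density altitude − pressure altitude = -400 − 500 = -900 ft.
At 120 ft/°C that is an ISA deviation of -900/120 = -7.5°C.
ISA temperature at 500 ft = 15 − 2 × (500/1000) = 14°C.
OAT = ISA + deviation = 14 + (-7.5) = 6.5°C.

6.5°C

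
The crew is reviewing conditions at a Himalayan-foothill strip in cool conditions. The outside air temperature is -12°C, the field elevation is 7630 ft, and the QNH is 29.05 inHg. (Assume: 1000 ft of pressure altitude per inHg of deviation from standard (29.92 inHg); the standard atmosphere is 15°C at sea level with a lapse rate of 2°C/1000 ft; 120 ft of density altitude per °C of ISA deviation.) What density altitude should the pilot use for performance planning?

Pressure altitude = 7630 + (29.92 − 29.05) × 1000 = 7630 + (+870) = 8500 ft.
ISA temperature at 8500 ft = 15 − 2 × (8500/1000) = -2°C.
ISA deviation = -12 − (-2) = -10°C.
Density altitude = 8500 + 120 × (-10) = 7300 ft.

7300 ft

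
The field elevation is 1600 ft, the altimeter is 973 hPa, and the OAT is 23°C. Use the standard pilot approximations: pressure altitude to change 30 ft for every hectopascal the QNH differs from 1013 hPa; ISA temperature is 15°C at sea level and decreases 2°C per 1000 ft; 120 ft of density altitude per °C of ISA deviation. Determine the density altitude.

Pressure altitude = 1600 + (1013 − 973) × 30 = 1600 + (+1200) = 2800 ft.
ISA temperature at 2800 ft = 15 − 2 × (2800/1000) = 9.4°C.
ISA deviation = 23 − 9.4 = +13.6°C.
Density altitude = 2800 + 120 × (13.6) = 4432 ft.

4432 ft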